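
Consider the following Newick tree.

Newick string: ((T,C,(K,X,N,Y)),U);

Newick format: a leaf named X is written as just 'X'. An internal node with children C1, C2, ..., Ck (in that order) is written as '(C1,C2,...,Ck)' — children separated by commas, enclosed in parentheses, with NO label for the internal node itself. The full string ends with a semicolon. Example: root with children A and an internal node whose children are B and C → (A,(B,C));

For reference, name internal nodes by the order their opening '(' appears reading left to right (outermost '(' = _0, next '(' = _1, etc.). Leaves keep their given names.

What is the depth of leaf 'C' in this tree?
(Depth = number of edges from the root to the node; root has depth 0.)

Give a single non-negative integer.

Newick: ((T,C,(K,X,N,Y)),U);
Naming internals by '(' encounter order: outermost '(' = _0, next = _1, ...
Query node: C
Path from root: _0 -> _1 -> C
Depth of C: 2 (number of edges from root)

Answer: 2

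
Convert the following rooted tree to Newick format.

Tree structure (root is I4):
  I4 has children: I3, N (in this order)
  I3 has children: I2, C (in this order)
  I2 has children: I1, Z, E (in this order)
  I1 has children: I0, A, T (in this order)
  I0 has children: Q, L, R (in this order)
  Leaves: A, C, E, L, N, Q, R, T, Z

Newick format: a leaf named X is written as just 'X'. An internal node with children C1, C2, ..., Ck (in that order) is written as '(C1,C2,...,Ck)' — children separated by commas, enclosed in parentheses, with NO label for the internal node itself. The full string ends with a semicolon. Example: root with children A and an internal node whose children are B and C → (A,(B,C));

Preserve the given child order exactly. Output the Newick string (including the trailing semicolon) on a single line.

Answer: (((((Q,L,R),A,T),Z,E),C),N);

Derivation:
internal I4 with children ['I3', 'N']
  internal I3 with children ['I2', 'C']
    internal I2 with children ['I1', 'Z', 'E']
      internal I1 with children ['I0', 'A', 'T']
        internal I0 with children ['Q', 'L', 'R']
          leaf 'Q' → 'Q'
          leaf 'L' → 'L'
          leaf 'R' → 'R'
        → '(Q,L,R)'
        leaf 'A' → 'A'
        leaf 'T' → 'T'
      → '((Q,L,R),A,T)'
      leaf 'Z' → 'Z'
      leaf 'E' → 'E'
    → '(((Q,L,R),A,T),Z,E)'
    leaf 'C' → 'C'
  → '((((Q,L,R),A,T),Z,E),C)'
  leaf 'N' → 'N'
→ '(((((Q,L,R),A,T),Z,E),C),N)'
Final: (((((Q,L,R),A,T),Z,E),C),N);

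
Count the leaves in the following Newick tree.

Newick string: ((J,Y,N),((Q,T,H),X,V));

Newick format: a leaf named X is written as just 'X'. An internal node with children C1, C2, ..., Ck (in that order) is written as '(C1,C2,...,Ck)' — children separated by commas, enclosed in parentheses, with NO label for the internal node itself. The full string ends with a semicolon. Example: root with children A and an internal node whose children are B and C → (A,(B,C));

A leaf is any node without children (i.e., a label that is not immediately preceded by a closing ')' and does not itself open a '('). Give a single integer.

Newick: ((J,Y,N),((Q,T,H),X,V));
Scan left-to-right; a leaf is any maximal label run not followed by '(':
  pos 2: leaf 'J' → count = 1
  pos 4: leaf 'Y' → count = 2
  pos 6: leaf 'N' → count = 3
  pos 11: leaf 'Q' → count = 4
  pos 13: leaf 'T' → count = 5
  pos 15: leaf 'H' → count = 6
  pos 18: leaf 'X' → count = 7
  pos 20: leaf 'V' → count = 8
Total leaves: 8

Answer: 8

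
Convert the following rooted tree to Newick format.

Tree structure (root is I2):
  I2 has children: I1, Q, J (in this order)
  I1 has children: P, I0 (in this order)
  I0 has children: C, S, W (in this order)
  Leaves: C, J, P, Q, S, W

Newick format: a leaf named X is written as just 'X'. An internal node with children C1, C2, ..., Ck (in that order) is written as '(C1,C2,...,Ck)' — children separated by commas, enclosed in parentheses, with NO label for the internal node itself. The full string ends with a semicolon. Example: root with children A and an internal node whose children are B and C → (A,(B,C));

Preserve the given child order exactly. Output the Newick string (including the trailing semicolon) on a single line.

internal I2 with children ['I1', 'Q', 'J']
  internal I1 with children ['P', 'I0']
    leaf 'P' → 'P'
    internal I0 with children ['C', 'S', 'W']
      leaf 'C' → 'C'
      leaf 'S' → 'S'
      leaf 'W' → 'W'
    → '(C,S,W)'
  → '(P,(C,S,W))'
  leaf 'Q' → 'Q'
  leaf 'J' → 'J'
→ '((P,(C,S,W)),Q,J)'
Final: ((P,(C,S,W)),Q,J);

Answer: ((P,(C,S,W)),Q,J);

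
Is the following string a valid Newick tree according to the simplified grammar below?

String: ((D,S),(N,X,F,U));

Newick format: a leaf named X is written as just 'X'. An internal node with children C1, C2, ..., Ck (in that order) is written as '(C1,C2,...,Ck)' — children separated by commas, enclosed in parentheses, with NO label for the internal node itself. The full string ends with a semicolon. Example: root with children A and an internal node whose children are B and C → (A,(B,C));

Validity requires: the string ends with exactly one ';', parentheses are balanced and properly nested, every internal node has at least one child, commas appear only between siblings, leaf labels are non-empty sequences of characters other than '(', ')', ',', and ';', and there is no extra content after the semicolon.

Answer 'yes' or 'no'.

Input: ((D,S),(N,X,F,U));
Paren balance: 3 '(' vs 3 ')' OK
Ends with single ';': True
Full parse: OK
Valid: True

Answer: yes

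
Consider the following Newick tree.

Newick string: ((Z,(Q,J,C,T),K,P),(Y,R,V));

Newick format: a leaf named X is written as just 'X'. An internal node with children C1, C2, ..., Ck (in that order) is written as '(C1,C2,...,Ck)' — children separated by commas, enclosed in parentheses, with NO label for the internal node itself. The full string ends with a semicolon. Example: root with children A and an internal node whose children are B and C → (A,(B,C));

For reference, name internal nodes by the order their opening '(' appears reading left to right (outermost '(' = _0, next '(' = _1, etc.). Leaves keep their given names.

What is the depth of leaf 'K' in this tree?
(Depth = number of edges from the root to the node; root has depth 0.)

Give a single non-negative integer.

Answer: 2

Derivation:
Newick: ((Z,(Q,J,C,T),K,P),(Y,R,V));
Naming internals by '(' encounter order: outermost '(' = _0, next = _1, ...
Query node: K
Path from root: _0 -> _1 -> K
Depth of K: 2 (number of edges from root)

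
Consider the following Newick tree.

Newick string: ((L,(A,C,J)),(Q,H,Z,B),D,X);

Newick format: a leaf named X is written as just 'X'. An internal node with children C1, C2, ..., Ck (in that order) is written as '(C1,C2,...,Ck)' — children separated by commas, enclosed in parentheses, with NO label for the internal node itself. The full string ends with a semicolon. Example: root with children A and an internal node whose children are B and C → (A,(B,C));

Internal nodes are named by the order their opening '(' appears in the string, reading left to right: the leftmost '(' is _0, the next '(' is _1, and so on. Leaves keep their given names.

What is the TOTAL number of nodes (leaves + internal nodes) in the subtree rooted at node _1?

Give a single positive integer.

Newick: ((L,(A,C,J)),(Q,H,Z,B),D,X);
Locate _1: it is the '(' at position 1 (the 2nd '(' reading left to right).
Query: subtree rooted at _1
_1: subtree_size = 1 + 5
  L: subtree_size = 1 + 0
  _2: subtree_size = 1 + 3
    A: subtree_size = 1 + 0
    C: subtree_size = 1 + 0
    J: subtree_size = 1 + 0
Total subtree size of _1: 6

Answer: 6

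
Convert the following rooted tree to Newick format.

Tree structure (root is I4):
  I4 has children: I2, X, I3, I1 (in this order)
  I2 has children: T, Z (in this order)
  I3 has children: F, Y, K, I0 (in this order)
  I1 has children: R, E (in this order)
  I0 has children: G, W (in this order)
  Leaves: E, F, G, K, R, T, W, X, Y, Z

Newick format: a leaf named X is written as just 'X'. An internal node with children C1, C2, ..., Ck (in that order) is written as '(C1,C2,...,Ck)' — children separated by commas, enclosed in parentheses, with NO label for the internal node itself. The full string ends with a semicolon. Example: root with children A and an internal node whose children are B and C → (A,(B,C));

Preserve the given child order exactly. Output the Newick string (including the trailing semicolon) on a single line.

internal I4 with children ['I2', 'X', 'I3', 'I1']
  internal I2 with children ['T', 'Z']
    leaf 'T' → 'T'
    leaf 'Z' → 'Z'
  → '(T,Z)'
  leaf 'X' → 'X'
  internal I3 with children ['F', 'Y', 'K', 'I0']
    leaf 'F' → 'F'
    leaf 'Y' → 'Y'
    leaf 'K' → 'K'
    internal I0 with children ['G', 'W']
      leaf 'G' → 'G'
      leaf 'W' → 'W'
    → '(G,W)'
  → '(F,Y,K,(G,W))'
  internal I1 with children ['R', 'E']
    leaf 'R' → 'R'
    leaf 'E' → 'E'
  → '(R,E)'
→ '((T,Z),X,(F,Y,K,(G,W)),(R,E))'
Final: ((T,Z),X,(F,Y,K,(G,W)),(R,E));

Answer: ((T,Z),X,(F,Y,K,(G,W)),(R,E));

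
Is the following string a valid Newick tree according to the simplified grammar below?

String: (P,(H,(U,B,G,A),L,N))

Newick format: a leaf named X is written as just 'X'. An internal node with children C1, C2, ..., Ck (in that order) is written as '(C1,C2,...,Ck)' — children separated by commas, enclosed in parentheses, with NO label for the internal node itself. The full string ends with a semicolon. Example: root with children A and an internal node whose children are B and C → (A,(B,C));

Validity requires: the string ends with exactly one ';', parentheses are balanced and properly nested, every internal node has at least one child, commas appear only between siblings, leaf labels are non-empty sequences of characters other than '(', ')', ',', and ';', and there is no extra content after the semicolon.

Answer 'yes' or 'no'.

Input: (P,(H,(U,B,G,A),L,N))
Paren balance: 3 '(' vs 3 ')' OK
Ends with single ';': False
Full parse: FAILS (must end with ;)
Valid: False

Answer: no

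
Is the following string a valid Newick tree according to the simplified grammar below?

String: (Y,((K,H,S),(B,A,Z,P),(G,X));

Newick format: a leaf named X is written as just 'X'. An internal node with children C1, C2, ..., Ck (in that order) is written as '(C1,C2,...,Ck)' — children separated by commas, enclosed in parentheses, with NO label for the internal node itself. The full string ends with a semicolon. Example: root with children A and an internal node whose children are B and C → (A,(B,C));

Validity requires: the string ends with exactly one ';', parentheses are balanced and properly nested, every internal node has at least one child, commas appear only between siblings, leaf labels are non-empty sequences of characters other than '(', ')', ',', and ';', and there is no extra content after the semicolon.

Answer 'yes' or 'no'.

Input: (Y,((K,H,S),(B,A,Z,P),(G,X));
Paren balance: 5 '(' vs 4 ')' MISMATCH
Ends with single ';': True
Full parse: FAILS (expected , or ) at pos 28)
Valid: False

Answer: no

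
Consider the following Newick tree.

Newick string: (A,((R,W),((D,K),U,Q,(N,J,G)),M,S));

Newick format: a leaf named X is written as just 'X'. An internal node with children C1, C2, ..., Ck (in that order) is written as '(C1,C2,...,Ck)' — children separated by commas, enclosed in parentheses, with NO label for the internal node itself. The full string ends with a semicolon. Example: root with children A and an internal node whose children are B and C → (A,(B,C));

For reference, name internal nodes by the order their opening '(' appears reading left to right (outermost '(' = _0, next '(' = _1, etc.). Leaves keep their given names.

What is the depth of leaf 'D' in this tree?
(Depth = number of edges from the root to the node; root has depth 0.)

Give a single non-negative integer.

Answer: 4

Derivation:
Newick: (A,((R,W),((D,K),U,Q,(N,J,G)),M,S));
Naming internals by '(' encounter order: outermost '(' = _0, next = _1, ...
Query node: D
Path from root: _0 -> _1 -> _3 -> _4 -> D
Depth of D: 4 (number of edges from root)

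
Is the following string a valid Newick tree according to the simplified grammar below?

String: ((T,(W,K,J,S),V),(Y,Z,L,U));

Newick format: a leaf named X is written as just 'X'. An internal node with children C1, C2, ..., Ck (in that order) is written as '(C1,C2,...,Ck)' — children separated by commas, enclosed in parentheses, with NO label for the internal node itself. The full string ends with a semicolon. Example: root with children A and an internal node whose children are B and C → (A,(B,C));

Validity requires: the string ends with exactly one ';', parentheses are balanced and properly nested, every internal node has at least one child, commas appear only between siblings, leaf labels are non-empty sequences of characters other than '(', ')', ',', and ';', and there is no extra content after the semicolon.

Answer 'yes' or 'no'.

Answer: yes

Derivation:
Input: ((T,(W,K,J,S),V),(Y,Z,L,U));
Paren balance: 4 '(' vs 4 ')' OK
Ends with single ';': True
Full parse: OK
Valid: True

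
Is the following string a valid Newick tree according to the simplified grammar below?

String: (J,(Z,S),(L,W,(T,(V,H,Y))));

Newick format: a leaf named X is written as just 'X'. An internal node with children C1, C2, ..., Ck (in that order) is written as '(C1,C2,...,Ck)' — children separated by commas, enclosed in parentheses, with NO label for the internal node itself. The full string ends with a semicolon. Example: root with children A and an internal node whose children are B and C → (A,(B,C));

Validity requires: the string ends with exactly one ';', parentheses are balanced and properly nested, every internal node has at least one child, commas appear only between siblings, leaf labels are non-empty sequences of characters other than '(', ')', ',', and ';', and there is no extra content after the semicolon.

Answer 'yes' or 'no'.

Answer: yes

Derivation:
Input: (J,(Z,S),(L,W,(T,(V,H,Y))));
Paren balance: 5 '(' vs 5 ')' OK
Ends with single ';': True
Full parse: OK
Valid: True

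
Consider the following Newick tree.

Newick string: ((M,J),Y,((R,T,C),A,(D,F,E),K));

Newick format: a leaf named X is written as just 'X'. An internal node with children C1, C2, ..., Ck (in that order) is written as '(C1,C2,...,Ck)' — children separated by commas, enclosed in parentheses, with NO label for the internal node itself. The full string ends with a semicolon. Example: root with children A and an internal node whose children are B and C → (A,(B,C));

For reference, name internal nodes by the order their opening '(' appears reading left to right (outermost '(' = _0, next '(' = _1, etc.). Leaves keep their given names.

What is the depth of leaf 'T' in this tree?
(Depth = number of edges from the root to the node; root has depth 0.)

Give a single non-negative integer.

Newick: ((M,J),Y,((R,T,C),A,(D,F,E),K));
Naming internals by '(' encounter order: outermost '(' = _0, next = _1, ...
Query node: T
Path from root: _0 -> _2 -> _3 -> T
Depth of T: 3 (number of edges from root)

Answer: 3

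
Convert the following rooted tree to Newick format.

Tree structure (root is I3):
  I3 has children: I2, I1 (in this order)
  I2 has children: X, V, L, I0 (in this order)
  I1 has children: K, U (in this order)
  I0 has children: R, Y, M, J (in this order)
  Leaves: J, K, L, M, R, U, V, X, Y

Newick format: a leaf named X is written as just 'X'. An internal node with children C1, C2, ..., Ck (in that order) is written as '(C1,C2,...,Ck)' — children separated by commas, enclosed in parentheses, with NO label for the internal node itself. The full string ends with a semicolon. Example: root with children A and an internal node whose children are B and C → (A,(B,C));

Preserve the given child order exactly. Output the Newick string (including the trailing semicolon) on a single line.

internal I3 with children ['I2', 'I1']
  internal I2 with children ['X', 'V', 'L', 'I0']
    leaf 'X' → 'X'
    leaf 'V' → 'V'
    leaf 'L' → 'L'
    internal I0 with children ['R', 'Y', 'M', 'J']
      leaf 'R' → 'R'
      leaf 'Y' → 'Y'
      leaf 'M' → 'M'
      leaf 'J' → 'J'
    → '(R,Y,M,J)'
  → '(X,V,L,(R,Y,M,J))'
  internal I1 with children ['K', 'U']
    leaf 'K' → 'K'
    leaf 'U' → 'U'
  → '(K,U)'
→ '((X,V,L,(R,Y,M,J)),(K,U))'
Final: ((X,V,L,(R,Y,M,J)),(K,U));

Answer: ((X,V,L,(R,Y,M,J)),(K,U));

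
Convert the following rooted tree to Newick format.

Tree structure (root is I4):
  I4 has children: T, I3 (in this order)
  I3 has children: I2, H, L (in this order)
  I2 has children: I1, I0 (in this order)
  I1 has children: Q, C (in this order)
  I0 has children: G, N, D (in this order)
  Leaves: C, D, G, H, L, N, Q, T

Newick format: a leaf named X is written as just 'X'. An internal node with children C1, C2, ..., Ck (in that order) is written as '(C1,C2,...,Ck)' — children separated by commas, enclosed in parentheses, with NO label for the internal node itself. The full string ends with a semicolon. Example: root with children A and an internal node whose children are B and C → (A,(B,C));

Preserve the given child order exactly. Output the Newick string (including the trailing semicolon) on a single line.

Answer: (T,(((Q,C),(G,N,D)),H,L));

Derivation:
internal I4 with children ['T', 'I3']
  leaf 'T' → 'T'
  internal I3 with children ['I2', 'H', 'L']
    internal I2 with children ['I1', 'I0']
      internal I1 with children ['Q', 'C']
        leaf 'Q' → 'Q'
        leaf 'C' → 'C'
      → '(Q,C)'
      internal I0 with children ['G', 'N', 'D']
        leaf 'G' → 'G'
        leaf 'N' → 'N'
        leaf 'D' → 'D'
      → '(G,N,D)'
    → '((Q,C),(G,N,D))'
    leaf 'H' → 'H'
    leaf 'L' → 'L'
  → '(((Q,C),(G,N,D)),H,L)'
→ '(T,(((Q,C),(G,N,D)),H,L))'
Final: (T,(((Q,C),(G,N,D)),H,L));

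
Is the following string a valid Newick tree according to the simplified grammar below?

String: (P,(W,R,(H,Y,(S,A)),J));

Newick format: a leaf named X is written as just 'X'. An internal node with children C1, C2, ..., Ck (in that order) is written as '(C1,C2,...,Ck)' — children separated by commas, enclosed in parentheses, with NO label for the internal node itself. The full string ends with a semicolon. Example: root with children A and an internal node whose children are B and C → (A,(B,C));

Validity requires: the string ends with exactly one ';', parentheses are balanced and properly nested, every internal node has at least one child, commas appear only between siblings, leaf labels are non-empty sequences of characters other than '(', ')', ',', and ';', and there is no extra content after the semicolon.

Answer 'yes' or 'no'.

Answer: yes

Derivation:
Input: (P,(W,R,(H,Y,(S,A)),J));
Paren balance: 4 '(' vs 4 ')' OK
Ends with single ';': True
Full parse: OK
Valid: True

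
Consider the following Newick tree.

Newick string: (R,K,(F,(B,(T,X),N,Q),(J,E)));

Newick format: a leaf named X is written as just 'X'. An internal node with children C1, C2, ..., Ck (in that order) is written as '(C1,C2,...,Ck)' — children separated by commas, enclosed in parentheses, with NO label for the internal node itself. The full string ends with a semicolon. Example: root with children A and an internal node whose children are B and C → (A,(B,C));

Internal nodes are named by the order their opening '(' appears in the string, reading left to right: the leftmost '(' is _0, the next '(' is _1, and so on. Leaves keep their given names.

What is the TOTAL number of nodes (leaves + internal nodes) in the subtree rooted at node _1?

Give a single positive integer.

Newick: (R,K,(F,(B,(T,X),N,Q),(J,E)));
Locate _1: it is the '(' at position 5 (the 2nd '(' reading left to right).
Query: subtree rooted at _1
_1: subtree_size = 1 + 11
  F: subtree_size = 1 + 0
  _2: subtree_size = 1 + 6
    B: subtree_size = 1 + 0
    _3: subtree_size = 1 + 2
      T: subtree_size = 1 + 0
      X: subtree_size = 1 + 0
    N: subtree_size = 1 + 0
    Q: subtree_size = 1 + 0
  _4: subtree_size = 1 + 2
    J: subtree_size = 1 + 0
    E: subtree_size = 1 + 0
Total subtree size of _1: 12

Answer: 12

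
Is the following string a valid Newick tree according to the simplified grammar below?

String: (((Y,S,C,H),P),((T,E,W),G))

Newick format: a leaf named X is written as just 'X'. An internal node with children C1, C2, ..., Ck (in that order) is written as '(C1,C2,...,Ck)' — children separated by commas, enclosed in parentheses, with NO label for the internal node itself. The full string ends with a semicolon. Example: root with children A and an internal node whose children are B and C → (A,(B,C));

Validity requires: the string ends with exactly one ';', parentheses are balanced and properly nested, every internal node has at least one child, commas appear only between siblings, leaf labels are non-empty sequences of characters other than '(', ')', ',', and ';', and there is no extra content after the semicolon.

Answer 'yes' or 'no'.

Input: (((Y,S,C,H),P),((T,E,W),G))
Paren balance: 5 '(' vs 5 ')' OK
Ends with single ';': False
Full parse: FAILS (must end with ;)
Valid: False

Answer: no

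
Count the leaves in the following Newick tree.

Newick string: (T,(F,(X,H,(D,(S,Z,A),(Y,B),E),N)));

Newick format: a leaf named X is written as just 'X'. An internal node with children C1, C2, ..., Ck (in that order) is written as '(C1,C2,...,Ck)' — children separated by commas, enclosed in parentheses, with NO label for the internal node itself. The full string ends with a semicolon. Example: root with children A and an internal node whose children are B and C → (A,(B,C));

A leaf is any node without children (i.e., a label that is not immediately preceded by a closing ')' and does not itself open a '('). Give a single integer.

Answer: 12

Derivation:
Newick: (T,(F,(X,H,(D,(S,Z,A),(Y,B),E),N)));
Scan left-to-right; a leaf is any maximal label run not followed by '(':
  pos 1: leaf 'T' → count = 1
  pos 4: leaf 'F' → count = 2
  pos 7: leaf 'X' → count = 3
  pos 9: leaf 'H' → count = 4
  pos 12: leaf 'D' → count = 5
  pos 15: leaf 'S' → count = 6
  pos 17: leaf 'Z' → count = 7
  pos 19: leaf 'A' → count = 8
  pos 23: leaf 'Y' → count = 9
  pos 25: leaf 'B' → count = 10
  pos 28: leaf 'E' → count = 11
  pos 31: leaf 'N' → count = 12
Total leaves: 12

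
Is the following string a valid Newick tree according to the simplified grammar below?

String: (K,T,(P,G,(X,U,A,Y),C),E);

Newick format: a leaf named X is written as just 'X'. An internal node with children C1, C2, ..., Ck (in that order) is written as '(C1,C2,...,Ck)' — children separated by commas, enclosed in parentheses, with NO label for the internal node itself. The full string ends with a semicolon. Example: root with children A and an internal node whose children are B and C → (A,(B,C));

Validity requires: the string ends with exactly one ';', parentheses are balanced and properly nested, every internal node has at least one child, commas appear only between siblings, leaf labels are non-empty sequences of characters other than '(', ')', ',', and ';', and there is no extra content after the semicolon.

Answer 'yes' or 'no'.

Answer: yes

Derivation:
Input: (K,T,(P,G,(X,U,A,Y),C),E);
Paren balance: 3 '(' vs 3 ')' OK
Ends with single ';': True
Full parse: OK
Valid: True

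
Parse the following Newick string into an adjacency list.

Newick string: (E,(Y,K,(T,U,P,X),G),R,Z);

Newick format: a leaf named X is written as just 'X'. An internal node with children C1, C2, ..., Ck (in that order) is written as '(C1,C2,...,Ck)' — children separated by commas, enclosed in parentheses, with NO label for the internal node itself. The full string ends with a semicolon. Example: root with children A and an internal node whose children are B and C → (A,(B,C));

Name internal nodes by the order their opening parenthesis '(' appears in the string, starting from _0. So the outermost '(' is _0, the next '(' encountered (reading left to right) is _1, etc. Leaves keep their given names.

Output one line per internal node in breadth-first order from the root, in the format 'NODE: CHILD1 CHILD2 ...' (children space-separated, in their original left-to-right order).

Input: (E,(Y,K,(T,U,P,X),G),R,Z);
Scanning left-to-right, naming '(' by encounter order:
  pos 0: '(' -> open internal node _0 (depth 1)
  pos 3: '(' -> open internal node _1 (depth 2)
  pos 8: '(' -> open internal node _2 (depth 3)
  pos 16: ')' -> close internal node _2 (now at depth 2)
  pos 19: ')' -> close internal node _1 (now at depth 1)
  pos 24: ')' -> close internal node _0 (now at depth 0)
Total internal nodes: 3
BFS adjacency from root:
  _0: E _1 R Z
  _1: Y K _2 G
  _2: T U P X

Answer: _0: E _1 R Z
_1: Y K _2 G
_2: T U P X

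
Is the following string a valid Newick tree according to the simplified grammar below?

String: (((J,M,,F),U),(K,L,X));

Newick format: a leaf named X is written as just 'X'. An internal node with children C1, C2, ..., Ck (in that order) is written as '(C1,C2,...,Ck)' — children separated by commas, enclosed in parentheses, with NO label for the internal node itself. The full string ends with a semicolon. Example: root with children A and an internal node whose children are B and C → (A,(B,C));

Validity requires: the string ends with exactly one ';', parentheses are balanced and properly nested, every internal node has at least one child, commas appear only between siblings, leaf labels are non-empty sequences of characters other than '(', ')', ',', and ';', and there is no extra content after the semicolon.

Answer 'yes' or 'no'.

Answer: no

Derivation:
Input: (((J,M,,F),U),(K,L,X));
Paren balance: 4 '(' vs 4 ')' OK
Ends with single ';': True
Full parse: FAILS (empty leaf label at pos 7)
Valid: False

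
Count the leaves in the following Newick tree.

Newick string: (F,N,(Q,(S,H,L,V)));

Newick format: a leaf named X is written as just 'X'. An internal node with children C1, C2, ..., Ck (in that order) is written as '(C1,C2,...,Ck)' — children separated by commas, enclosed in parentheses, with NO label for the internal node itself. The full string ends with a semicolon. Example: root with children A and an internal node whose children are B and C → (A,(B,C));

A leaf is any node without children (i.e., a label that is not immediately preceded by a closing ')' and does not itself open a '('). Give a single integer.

Answer: 7

Derivation:
Newick: (F,N,(Q,(S,H,L,V)));
Scan left-to-right; a leaf is any maximal label run not followed by '(':
  pos 1: leaf 'F' → count = 1
  pos 3: leaf 'N' → count = 2
  pos 6: leaf 'Q' → count = 3
  pos 9: leaf 'S' → count = 4
  pos 11: leaf 'H' → count = 5
  pos 13: leaf 'L' → count = 6
  pos 15: leaf 'V' → count = 7
Total leaves: 7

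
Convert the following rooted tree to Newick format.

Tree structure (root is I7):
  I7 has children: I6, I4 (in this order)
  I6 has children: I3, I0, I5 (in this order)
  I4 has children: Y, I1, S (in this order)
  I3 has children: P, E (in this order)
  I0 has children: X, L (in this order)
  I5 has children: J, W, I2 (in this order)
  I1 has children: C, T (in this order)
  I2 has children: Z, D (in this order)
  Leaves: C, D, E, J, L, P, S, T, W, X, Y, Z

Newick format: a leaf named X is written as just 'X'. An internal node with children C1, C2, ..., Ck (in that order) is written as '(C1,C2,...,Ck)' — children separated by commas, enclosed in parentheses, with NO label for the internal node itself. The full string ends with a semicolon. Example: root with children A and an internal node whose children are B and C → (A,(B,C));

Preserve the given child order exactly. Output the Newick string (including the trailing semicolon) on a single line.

Answer: (((P,E),(X,L),(J,W,(Z,D))),(Y,(C,T),S));

Derivation:
internal I7 with children ['I6', 'I4']
  internal I6 with children ['I3', 'I0', 'I5']
    internal I3 with children ['P', 'E']
      leaf 'P' → 'P'
      leaf 'E' → 'E'
    → '(P,E)'
    internal I0 with children ['X', 'L']
      leaf 'X' → 'X'
      leaf 'L' → 'L'
    → '(X,L)'
    internal I5 with children ['J', 'W', 'I2']
      leaf 'J' → 'J'
      leaf 'W' → 'W'
      internal I2 with children ['Z', 'D']
        leaf 'Z' → 'Z'
        leaf 'D' → 'D'
      → '(Z,D)'
    → '(J,W,(Z,D))'
  → '((P,E),(X,L),(J,W,(Z,D)))'
  internal I4 with children ['Y', 'I1', 'S']
    leaf 'Y' → 'Y'
    internal I1 with children ['C', 'T']
      leaf 'C' → 'C'
      leaf 'T' → 'T'
    → '(C,T)'
    leaf 'S' → 'S'
  → '(Y,(C,T),S)'
→ '(((P,E),(X,L),(J,W,(Z,D))),(Y,(C,T),S))'
Final: (((P,E),(X,L),(J,W,(Z,D))),(Y,(C,T),S));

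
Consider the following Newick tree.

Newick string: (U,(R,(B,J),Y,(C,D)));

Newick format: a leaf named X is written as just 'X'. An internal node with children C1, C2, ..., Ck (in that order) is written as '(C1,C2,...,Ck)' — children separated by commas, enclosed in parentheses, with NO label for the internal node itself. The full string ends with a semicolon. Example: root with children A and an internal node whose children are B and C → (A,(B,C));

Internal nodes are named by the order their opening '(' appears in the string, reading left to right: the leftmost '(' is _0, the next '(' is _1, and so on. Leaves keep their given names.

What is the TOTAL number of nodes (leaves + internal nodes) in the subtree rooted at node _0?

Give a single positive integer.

Newick: (U,(R,(B,J),Y,(C,D)));
Locate _0: it is the '(' at position 0 (the 1st '(' reading left to right).
Query: subtree rooted at _0
_0: subtree_size = 1 + 10
  U: subtree_size = 1 + 0
  _1: subtree_size = 1 + 8
    R: subtree_size = 1 + 0
    _2: subtree_size = 1 + 2
      B: subtree_size = 1 + 0
      J: subtree_size = 1 + 0
    Y: subtree_size = 1 + 0
    _3: subtree_size = 1 + 2
      C: subtree_size = 1 + 0
      D: subtree_size = 1 + 0
Total subtree size of _0: 11

Answer: 11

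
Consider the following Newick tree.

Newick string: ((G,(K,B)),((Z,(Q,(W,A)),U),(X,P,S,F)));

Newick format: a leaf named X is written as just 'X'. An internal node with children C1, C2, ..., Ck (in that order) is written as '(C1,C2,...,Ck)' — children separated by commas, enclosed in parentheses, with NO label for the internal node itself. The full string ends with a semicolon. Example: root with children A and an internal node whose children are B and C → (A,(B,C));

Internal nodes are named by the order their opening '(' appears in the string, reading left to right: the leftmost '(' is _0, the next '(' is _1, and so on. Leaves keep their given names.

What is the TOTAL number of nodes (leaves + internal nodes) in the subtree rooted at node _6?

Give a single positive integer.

Newick: ((G,(K,B)),((Z,(Q,(W,A)),U),(X,P,S,F)));
Locate _6: it is the '(' at position 18 (the 7th '(' reading left to right).
Query: subtree rooted at _6
_6: subtree_size = 1 + 2
  W: subtree_size = 1 + 0
  A: subtree_size = 1 + 0
Total subtree size of _6: 3

Answer: 3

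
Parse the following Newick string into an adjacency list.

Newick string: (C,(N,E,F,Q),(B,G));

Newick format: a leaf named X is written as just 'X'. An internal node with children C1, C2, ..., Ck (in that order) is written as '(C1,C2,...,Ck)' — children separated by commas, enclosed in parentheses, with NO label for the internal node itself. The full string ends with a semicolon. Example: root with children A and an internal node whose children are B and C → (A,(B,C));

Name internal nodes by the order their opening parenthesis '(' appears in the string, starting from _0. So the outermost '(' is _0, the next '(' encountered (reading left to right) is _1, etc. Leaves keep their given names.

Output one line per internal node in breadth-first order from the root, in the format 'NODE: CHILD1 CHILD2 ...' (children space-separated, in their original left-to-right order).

Answer: _0: C _1 _2
_1: N E F Q
_2: B G

Derivation:
Input: (C,(N,E,F,Q),(B,G));
Scanning left-to-right, naming '(' by encounter order:
  pos 0: '(' -> open internal node _0 (depth 1)
  pos 3: '(' -> open internal node _1 (depth 2)
  pos 11: ')' -> close internal node _1 (now at depth 1)
  pos 13: '(' -> open internal node _2 (depth 2)
  pos 17: ')' -> close internal node _2 (now at depth 1)
  pos 18: ')' -> close internal node _0 (now at depth 0)
Total internal nodes: 3
BFS adjacency from root:
  _0: C _1 _2
  _1: N E F Q
  _2: B G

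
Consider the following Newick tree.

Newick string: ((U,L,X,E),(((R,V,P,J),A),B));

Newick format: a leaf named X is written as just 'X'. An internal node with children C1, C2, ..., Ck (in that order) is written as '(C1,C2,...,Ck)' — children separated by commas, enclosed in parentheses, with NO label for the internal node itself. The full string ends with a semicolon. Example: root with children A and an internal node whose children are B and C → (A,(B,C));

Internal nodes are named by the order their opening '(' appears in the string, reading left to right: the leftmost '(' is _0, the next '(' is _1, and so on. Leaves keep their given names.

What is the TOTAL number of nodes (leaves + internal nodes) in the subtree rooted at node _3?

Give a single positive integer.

Answer: 7

Derivation:
Newick: ((U,L,X,E),(((R,V,P,J),A),B));
Locate _3: it is the '(' at position 12 (the 4th '(' reading left to right).
Query: subtree rooted at _3
_3: subtree_size = 1 + 6
  _4: subtree_size = 1 + 4
    R: subtree_size = 1 + 0
    V: subtree_size = 1 + 0
    P: subtree_size = 1 + 0
    J: subtree_size = 1 + 0
  A: subtree_size = 1 + 0
Total subtree size of _3: 7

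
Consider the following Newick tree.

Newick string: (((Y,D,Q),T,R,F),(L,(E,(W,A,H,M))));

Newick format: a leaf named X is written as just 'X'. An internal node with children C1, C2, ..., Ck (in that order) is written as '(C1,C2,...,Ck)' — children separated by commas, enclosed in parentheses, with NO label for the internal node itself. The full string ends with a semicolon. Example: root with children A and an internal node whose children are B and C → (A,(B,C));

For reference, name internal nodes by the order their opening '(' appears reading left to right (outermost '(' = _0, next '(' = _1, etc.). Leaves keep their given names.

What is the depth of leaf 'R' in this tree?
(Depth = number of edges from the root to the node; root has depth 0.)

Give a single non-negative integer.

Newick: (((Y,D,Q),T,R,F),(L,(E,(W,A,H,M))));
Naming internals by '(' encounter order: outermost '(' = _0, next = _1, ...
Query node: R
Path from root: _0 -> _1 -> R
Depth of R: 2 (number of edges from root)

Answer: 2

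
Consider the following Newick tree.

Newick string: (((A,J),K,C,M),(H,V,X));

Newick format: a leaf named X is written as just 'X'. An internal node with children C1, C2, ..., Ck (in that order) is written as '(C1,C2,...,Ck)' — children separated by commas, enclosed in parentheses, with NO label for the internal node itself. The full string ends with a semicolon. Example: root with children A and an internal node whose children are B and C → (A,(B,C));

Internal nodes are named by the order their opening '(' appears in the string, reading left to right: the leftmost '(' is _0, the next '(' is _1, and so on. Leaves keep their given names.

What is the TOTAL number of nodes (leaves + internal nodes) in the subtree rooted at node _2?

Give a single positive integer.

Answer: 3

Derivation:
Newick: (((A,J),K,C,M),(H,V,X));
Locate _2: it is the '(' at position 2 (the 3rd '(' reading left to right).
Query: subtree rooted at _2
_2: subtree_size = 1 + 2
  A: subtree_size = 1 + 0
  J: subtree_size = 1 + 0
Total subtree size of _2: 3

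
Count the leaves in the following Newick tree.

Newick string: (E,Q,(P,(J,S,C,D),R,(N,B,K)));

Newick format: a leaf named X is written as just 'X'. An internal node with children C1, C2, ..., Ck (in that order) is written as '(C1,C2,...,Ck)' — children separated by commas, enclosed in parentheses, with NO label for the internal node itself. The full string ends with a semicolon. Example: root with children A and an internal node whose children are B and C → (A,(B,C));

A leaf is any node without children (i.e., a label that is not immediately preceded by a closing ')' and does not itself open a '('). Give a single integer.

Newick: (E,Q,(P,(J,S,C,D),R,(N,B,K)));
Scan left-to-right; a leaf is any maximal label run not followed by '(':
  pos 1: leaf 'E' → count = 1
  pos 3: leaf 'Q' → count = 2
  pos 6: leaf 'P' → count = 3
  pos 9: leaf 'J' → count = 4
  pos 11: leaf 'S' → count = 5
  pos 13: leaf 'C' → count = 6
  pos 15: leaf 'D' → count = 7
  pos 18: leaf 'R' → count = 8
  pos 21: leaf 'N' → count = 9
  pos 23: leaf 'B' → count = 10
  pos 25: leaf 'K' → count = 11
Total leaves: 11

Answer: 11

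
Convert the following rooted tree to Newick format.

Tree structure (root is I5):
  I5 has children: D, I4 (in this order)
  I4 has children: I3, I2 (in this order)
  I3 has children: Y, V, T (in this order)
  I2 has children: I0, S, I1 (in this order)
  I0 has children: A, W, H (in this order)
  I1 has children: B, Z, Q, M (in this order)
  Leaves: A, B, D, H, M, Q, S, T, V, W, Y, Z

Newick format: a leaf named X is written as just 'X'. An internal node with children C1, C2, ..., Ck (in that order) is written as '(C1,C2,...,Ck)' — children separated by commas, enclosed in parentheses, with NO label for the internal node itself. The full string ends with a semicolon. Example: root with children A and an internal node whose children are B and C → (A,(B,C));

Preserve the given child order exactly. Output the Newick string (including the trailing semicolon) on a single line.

Answer: (D,((Y,V,T),((A,W,H),S,(B,Z,Q,M))));

Derivation:
internal I5 with children ['D', 'I4']
  leaf 'D' → 'D'
  internal I4 with children ['I3', 'I2']
    internal I3 with children ['Y', 'V', 'T']
      leaf 'Y' → 'Y'
      leaf 'V' → 'V'
      leaf 'T' → 'T'
    → '(Y,V,T)'
    internal I2 with children ['I0', 'S', 'I1']
      internal I0 with children ['A', 'W', 'H']
        leaf 'A' → 'A'
        leaf 'W' → 'W'
        leaf 'H' → 'H'
      → '(A,W,H)'
      leaf 'S' → 'S'
      internal I1 with children ['B', 'Z', 'Q', 'M']
        leaf 'B' → 'B'
        leaf 'Z' → 'Z'
        leaf 'Q' → 'Q'
        leaf 'M' → 'M'
      → '(B,Z,Q,M)'
    → '((A,W,H),S,(B,Z,Q,M))'
  → '((Y,V,T),((A,W,H),S,(B,Z,Q,M)))'
→ '(D,((Y,V,T),((A,W,H),S,(B,Z,Q,M))))'
Final: (D,((Y,V,T),((A,W,H),S,(B,Z,Q,M))));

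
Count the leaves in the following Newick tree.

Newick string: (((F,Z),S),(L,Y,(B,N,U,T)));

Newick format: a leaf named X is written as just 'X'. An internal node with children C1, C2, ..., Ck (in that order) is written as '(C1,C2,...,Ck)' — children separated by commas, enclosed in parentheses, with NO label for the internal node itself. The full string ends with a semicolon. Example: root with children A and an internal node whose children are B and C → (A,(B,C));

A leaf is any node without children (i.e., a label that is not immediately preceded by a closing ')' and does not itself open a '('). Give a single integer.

Answer: 9

Derivation:
Newick: (((F,Z),S),(L,Y,(B,N,U,T)));
Scan left-to-right; a leaf is any maximal label run not followed by '(':
  pos 3: leaf 'F' → count = 1
  pos 5: leaf 'Z' → count = 2
  pos 8: leaf 'S' → count = 3
  pos 12: leaf 'L' → count = 4
  pos 14: leaf 'Y' → count = 5
  pos 17: leaf 'B' → count = 6
  pos 19: leaf 'N' → count = 7
  pos 21: leaf 'U' → count = 8
  pos 23: leaf 'T' → count = 9
Total leaves: 9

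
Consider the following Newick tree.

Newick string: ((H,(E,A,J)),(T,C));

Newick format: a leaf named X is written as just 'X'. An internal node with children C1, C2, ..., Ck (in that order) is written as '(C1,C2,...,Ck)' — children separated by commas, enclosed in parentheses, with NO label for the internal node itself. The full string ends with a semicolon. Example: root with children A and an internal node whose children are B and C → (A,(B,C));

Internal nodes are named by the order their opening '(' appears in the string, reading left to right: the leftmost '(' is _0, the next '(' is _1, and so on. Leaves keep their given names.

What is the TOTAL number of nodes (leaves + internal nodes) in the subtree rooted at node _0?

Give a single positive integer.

Answer: 10

Derivation:
Newick: ((H,(E,A,J)),(T,C));
Locate _0: it is the '(' at position 0 (the 1st '(' reading left to right).
Query: subtree rooted at _0
_0: subtree_size = 1 + 9
  _1: subtree_size = 1 + 5
    H: subtree_size = 1 + 0
    _2: subtree_size = 1 + 3
      E: subtree_size = 1 + 0
      A: subtree_size = 1 + 0
      J: subtree_size = 1 + 0
  _3: subtree_size = 1 + 2
    T: subtree_size = 1 + 0
    C: subtree_size = 1 + 0
Total subtree size of _0: 10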